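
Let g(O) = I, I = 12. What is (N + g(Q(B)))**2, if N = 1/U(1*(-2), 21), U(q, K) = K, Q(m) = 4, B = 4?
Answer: 64009/441 ≈ 145.15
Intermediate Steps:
g(O) = 12
N = 1/21 ≈ 0.047619
(N + g(Q(B)))**2 = (1/21 + 12)**2 = (253/21)**2 = 64009/441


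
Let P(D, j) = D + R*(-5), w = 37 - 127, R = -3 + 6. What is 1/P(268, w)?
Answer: 1/253 ≈ 0.0039526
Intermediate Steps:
R = 3
w = -90
P(D, j) = -15 + D (P(D, j) = D + 3*(-5) = D - 15 = -15 + D)
1/P(268, w) = 1/(-15 + 268) = 1/253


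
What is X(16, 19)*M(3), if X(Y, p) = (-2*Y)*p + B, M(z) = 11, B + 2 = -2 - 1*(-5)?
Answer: -6677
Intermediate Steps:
B = 1 (B = -2 + (-2 - 1*(-5)) = -2 + (-2 + 5) = -2 + 3 = 1)
X(Y, p) = 1 - 2*Y*p (X(Y, p) = (-2*Y)*p + 1 = -2*Y*p + 1 = 1 - 2*Y*p)
X(16, 19)*M(3) = (1 - 2*16*19)*11 = (1 - 608)*11 = -607*11 = -6677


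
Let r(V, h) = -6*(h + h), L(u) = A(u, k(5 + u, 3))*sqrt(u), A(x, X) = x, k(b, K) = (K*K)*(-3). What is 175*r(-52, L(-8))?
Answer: 33600*I*sqrt(2) ≈ 47518.0*I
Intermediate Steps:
k(b, K) = -3*K**2 (k(b, K) = K**2*(-3) = -3*K**2)
L(u) = u**(3/2) (L(u) = u*sqrt(u) = u**(3/2))
r(V, h) = -12*h
175*r(-52, L(-8)) = 175*(-(-192)*I*sqrt(2)) = 175*(192*I*sqrt(2)) = 33600*I*sqrt(2)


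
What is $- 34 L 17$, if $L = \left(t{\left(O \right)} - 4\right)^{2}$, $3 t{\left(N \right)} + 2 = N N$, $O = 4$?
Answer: $- \frac{2312}{9} \approx -256.89$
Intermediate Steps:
$t{\left(N \right)} = - \frac{2}{3} + \frac{N^{2}}{3}$ ($t{\left(N \right)} = - \frac{2}{3} + \frac{N N}{3} = - \frac{2}{3} + \frac{N^{2}}{3}$)
$L = \frac{4}{9}$ ($L = \left(\left(- \frac{2}{3} + \frac{4^{2}}{3}\right) - 4\right)^{2} = \left(\left(- \frac{2}{3} + \frac{1}{3} \cdot 16\right) - 4\right)^{2} = \left(\left(- \frac{2}{3} + \frac{16}{3}\right) - 4\right)^{2} = \left(\frac{14}{3} - 4\right)^{2} = \left(\frac{2}{3}\right)^{2} = \frac{4}{9} \approx 0.44444$)
$- 34 L 17 = \left(-34\right) \frac{4}{9} \cdot 17 = \left(- \frac{136}{9}\right) 17 = - \frac{2312}{9}$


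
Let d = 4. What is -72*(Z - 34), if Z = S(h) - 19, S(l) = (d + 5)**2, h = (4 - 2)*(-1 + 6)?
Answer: -2016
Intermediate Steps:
h = 10 (h = 2*5 = 10)
S(l) = 81 (S(l) = (4 + 5)**2 = 9**2 = 81)
Z = 62 (Z = 81 - 19 = 62)
-72*(Z - 34) = -72*(62 - 34) = -72*28 = -2016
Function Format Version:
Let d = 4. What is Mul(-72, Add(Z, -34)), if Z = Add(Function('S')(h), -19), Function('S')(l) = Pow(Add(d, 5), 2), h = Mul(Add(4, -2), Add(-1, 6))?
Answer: -2016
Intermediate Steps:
h = 10 (h = Mul(2, 5) = 10)
Function('S')(l) = 81 (Function('S')(l) = Pow(Add(4, 5), 2) = Pow(9, 2) = 81)
Z = 62 (Z = Add(81, -19) = 62)
Mul(-72, Add(Z, -34)) = Mul(-72, Add(62, -34)) = Mul(-72, 28) = -2016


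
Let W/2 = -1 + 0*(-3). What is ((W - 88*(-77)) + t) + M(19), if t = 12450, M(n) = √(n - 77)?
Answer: 19224 + I*√58 ≈ 19224.0 + 7.6158*I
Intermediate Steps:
M(n) = √(-77 + n)
W = -2 (W = 2*(-1 + 0*(-3)) = 2*(-1 + 0) = 2*(-1) = -2)
((W - 88*(-77)) + t) + M(19) = ((-2 - 88*(-77)) + 12450) + √(-77 + 19) = ((-2 + 6776) + 12450) + √(-58) = (6774 + 12450) + I*√58 = 19224 + I*√58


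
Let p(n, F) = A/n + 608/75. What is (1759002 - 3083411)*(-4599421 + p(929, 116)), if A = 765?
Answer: 424425453412342912/69675 ≈ 6.0915e+12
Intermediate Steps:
p(n, F) = 608/75 + 765/n (p(n, F) = 765/n + 608/75 = 608/75 + 765/n)
(1759002 - 3083411)*(-4599421 + p(929, 116)) = (1759002 - 3083411)*(-4599421 + (608/75 + 765/929)) = -1324409*(-4599421 + (608/75 + 765*(1/929))) = -1324409*(-4599421 + (608/75 + 765/929)) = -1324409*(-4599421 + 622207/69675) = -1324409*(-320464035968/69675) = 424425453412342912/69675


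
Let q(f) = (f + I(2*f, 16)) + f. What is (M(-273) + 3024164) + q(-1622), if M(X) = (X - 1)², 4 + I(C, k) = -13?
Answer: 3095979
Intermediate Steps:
I(C, k) = -17 (I(C, k) = -4 - 13 = -17)
M(X) = (-1 + X)²
q(f) = -17 + 2*f (q(f) = (f - 17) + f = (-17 + f) + f = -17 + 2*f)
(M(-273) + 3024164) + q(-1622) = ((-1 - 273)² + 3024164) + (-17 + 2*(-1622)) = ((-274)² + 3024164) + (-17 - 3244) = (75076 + 3024164) - 3261 = 3099240 - 3261 = 3095979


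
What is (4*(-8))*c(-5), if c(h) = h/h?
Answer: -32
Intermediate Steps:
c(h) = 1
(4*(-8))*c(-5) = (4*(-8))*1 = -32*1 = -32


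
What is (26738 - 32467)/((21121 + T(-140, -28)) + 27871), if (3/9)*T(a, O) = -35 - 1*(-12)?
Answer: -5729/48923 ≈ -0.11710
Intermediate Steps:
T(a, O) = -69 (T(a, O) = 3*(-35 - 1*(-12)) = 3*(-35 + 12) = 3*(-23) = -69)
(26738 - 32467)/((21121 + T(-140, -28)) + 27871) = (26738 - 32467)/((21121 - 69) + 27871) = -5729/(21052 + 27871) = -5729/48923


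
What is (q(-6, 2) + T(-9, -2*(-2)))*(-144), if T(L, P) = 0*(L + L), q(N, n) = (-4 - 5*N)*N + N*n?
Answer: 24192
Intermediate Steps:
q(N, n) = N*n + N*(-4 - 5*N) (q(N, n) = N*(-4 - 5*N) + N*n = N*n + N*(-4 - 5*N))
T(L, P) = 0 (T(L, P) = 0*(2*L) = 0)
(q(-6, 2) + T(-9, -2*(-2)))*(-144) = (-6*(-4 + 2 - 5*(-6)) + 0)*(-144) = (-6*(-4 + 2 + 30) + 0)*(-144) = (-6*28 + 0)*(-144) = (-168 + 0)*(-144) = -168*(-144) = 24192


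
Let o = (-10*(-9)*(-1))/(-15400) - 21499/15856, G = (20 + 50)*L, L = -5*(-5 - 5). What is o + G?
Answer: 21357718561/6104560 ≈ 3498.6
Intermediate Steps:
L = 50 (L = -5*(-10) = 50)
G = 3500 (G = (20 + 50)*50 = 70*50 = 3500)
o = -8241439/6104560 (o = (90*(-1))*(-1/15400) - 21499*1/15856 = -90*(-1/15400) - 21499/15856 = 9/1540 - 21499/15856 = -8241439/6104560 ≈ -1.3500)
o + G = -8241439/6104560 + 3500 = 21357718561/6104560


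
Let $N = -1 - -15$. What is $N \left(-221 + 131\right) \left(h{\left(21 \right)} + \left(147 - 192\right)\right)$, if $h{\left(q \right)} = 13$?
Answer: $40320$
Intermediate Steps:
$N = 14$ ($N = -1 + 15 = 14$)
$N \left(-221 + 131\right) \left(h{\left(21 \right)} + \left(147 - 192\right)\right) = 14 \left(-221 + 131\right) \left(13 + \left(147 - 192\right)\right) = 14 \left(- 90 \left(13 + \left(147 - 192\right)\right)\right) = 14 \left(- 90 \left(13 - 45\right)\right) = 14 \left(\left(-90\right) \left(-32\right)\right) = 14 \cdot 2880 = 40320$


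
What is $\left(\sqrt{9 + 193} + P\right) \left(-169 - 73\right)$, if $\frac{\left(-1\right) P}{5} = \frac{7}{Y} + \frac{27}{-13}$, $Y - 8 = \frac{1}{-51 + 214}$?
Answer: $- \frac{4937284}{3393} - 242 \sqrt{202} \approx -4894.6$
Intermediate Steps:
$Y = \frac{1305}{163}$ ($Y = 8 + \frac{1}{-51 + 214} = 8 + \frac{1}{163} = \frac{1305}{163} \approx 8.0061$)
$P = \frac{20402}{3393}$ ($P = - 5 \left(\frac{7}{\frac{1305}{163}} + \frac{27}{-13}\right) = - 5 \left(7 \cdot \frac{163}{1305} + 27 \left(- \frac{1}{13}\right)\right) = - 5 \left(\frac{1141}{1305} - \frac{27}{13}\right) = \left(-5\right) \left(- \frac{20402}{16965}\right) = \frac{20402}{3393} \approx 6.013$)
$\left(\sqrt{9 + 193} + P\right) \left(-169 - 73\right) = \left(\sqrt{9 + 193} + \frac{20402}{3393}\right) \left(-169 - 73\right) = \left(\sqrt{202} + \frac{20402}{3393}\right) \left(-242\right) = \left(\frac{20402}{3393} + \sqrt{202}\right) \left(-242\right) = - \frac{4937284}{3393} - 242 \sqrt{202}$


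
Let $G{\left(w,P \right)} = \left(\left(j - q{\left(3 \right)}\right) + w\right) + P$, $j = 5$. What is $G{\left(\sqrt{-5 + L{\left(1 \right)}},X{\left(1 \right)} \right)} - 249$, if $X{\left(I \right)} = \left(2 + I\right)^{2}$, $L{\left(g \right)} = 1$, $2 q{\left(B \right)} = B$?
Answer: $- \frac{473}{2} + 2 i \approx -236.5 + 2.0 i$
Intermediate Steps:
$q{\left(B \right)} = \frac{B}{2}$
$G{\left(w,P \right)} = \frac{7}{2} + P + w$ ($G{\left(w,P \right)} = \left(\left(5 - \frac{1}{2} \cdot 3\right) + w\right) + P = \left(\left(5 - \frac{3}{2}\right) + w\right) + P = \left(\frac{7}{2} + w\right) + P = \frac{7}{2} + P + w$)
$G{\left(\sqrt{-5 + L{\left(1 \right)}},X{\left(1 \right)} \right)} - 249 = \left(\frac{7}{2} + \left(2 + 1\right)^{2} + \sqrt{-5 + 1}\right) - 249 = \left(\frac{7}{2} + 3^{2} + \sqrt{-4}\right) - 249 = \left(\frac{7}{2} + 9 + 2 i\right) - 249 = \left(\frac{25}{2} + 2 i\right) - 249 = - \frac{473}{2} + 2 i$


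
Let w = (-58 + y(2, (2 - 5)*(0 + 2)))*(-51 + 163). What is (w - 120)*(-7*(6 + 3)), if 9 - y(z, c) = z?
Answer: 367416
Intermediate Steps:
y(z, c) = 9 - z
w = -5712 (w = (-58 + (9 - 1*2))*(-51 + 163) = (-58 + (9 - 2))*112 = (-58 + 7)*112 = -51*112 = -5712)
(w - 120)*(-7*(6 + 3)) = (-5712 - 120)*(-7*(6 + 3)) = -(-40824)*9 = -5832*(-63) = 367416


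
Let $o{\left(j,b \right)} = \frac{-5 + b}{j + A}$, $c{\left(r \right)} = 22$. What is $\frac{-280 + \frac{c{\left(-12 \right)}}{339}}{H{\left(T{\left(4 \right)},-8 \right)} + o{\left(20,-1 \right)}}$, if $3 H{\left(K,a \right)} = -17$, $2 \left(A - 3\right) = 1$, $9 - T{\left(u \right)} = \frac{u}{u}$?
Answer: $\frac{4460206}{94355} \approx 47.271$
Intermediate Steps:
$T{\left(u \right)} = 8$ ($T{\left(u \right)} = 9 - \frac{u}{u} = 9 - 1 = 8$)
$A = \frac{7}{2}$ ($A = 3 + \frac{1}{2} \cdot 1 = 3 + \frac{1}{2} = \frac{7}{2} \approx 3.5$)
$o{\left(j,b \right)} = \frac{-5 + b}{\frac{7}{2} + j}$ ($o{\left(j,b \right)} = \frac{-5 + b}{j + \frac{7}{2}} = \frac{-5 + b}{\frac{7}{2} + j}$)
$H{\left(K,a \right)} = - \frac{17}{3}$ ($H{\left(K,a \right)} = \frac{1}{3} \left(-17\right) = - \frac{17}{3}$)
$\frac{-280 + \frac{c{\left(-12 \right)}}{339}}{H{\left(T{\left(4 \right)},-8 \right)} + o{\left(20,-1 \right)}} = \frac{-280 + \frac{22}{339}}{- \frac{17}{3} + \frac{2 \left(-5 - 1\right)}{7 + 2 \cdot 20}} = \frac{-280 + 22 \cdot \frac{1}{339}}{- \frac{17}{3} + 2 \frac{1}{7 + 40} \left(-6\right)} = \frac{-280 + \frac{22}{339}}{- \frac{17}{3} + 2 \cdot \frac{1}{47} \left(-6\right)} = \frac{1}{- \frac{17}{3} + 2 \cdot \frac{1}{47} \left(-6\right)} \left(- \frac{94898}{339}\right) = \frac{1}{- \frac{17}{3} - \frac{12}{47}} \left(- \frac{94898}{339}\right) = \frac{1}{- \frac{835}{141}} \left(- \frac{94898}{339}\right) = \left(- \frac{141}{835}\right) \left(- \frac{94898}{339}\right) = \frac{4460206}{94355}$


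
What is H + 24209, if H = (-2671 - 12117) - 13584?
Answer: -4163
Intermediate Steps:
H = -28372 (H = -14788 - 13584 = -28372)
H + 24209 = -28372 + 24209 = -4163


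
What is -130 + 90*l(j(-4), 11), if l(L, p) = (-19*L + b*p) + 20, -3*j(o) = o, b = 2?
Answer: 1370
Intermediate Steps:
j(o) = -o/3
l(L, p) = 20 - 19*L + 2*p (l(L, p) = (-19*L + 2*p) + 20 = 20 - 19*L + 2*p)
-130 + 90*l(j(-4), 11) = -130 + 90*(20 - (-19)*(-4)/3 + 2*11) = -130 + 90*(20 - 19*4/3 + 22) = -130 + 90*(20 - 76/3 + 22) = -130 + 90*(50/3) = -130 + 1500 = 1370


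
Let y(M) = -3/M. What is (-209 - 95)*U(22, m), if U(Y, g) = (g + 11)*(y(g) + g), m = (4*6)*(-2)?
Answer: -539201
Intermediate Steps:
m = -48 (m = 24*(-2) = -48)
U(Y, g) = (11 + g)*(g - 3/g) (U(Y, g) = (g + 11)*(-3/g + g) = (11 + g)*(g - 3/g))
(-209 - 95)*U(22, m) = (-209 - 95)*(-3 + (-48)² - 33/(-48) + 11*(-48)) = -304*(-3 + 2304 - 33*(-1/48) - 528) = -304*(-3 + 2304 + 11/16 - 528) = -304*28379/16 = -539201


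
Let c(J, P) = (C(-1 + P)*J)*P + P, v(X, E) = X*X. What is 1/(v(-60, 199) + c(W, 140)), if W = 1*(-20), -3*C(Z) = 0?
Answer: 1/3740 ≈ 0.00026738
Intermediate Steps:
C(Z) = 0 (C(Z) = -⅓*0 = 0)
v(X, E) = X²
W = -20
c(J, P) = P (c(J, P) = (0*J)*P + P = 0*P + P = 0 + P = P)
1/(v(-60, 199) + c(W, 140)) = 1/((-60)² + 140) = 1/(3600 + 140) = 1/3740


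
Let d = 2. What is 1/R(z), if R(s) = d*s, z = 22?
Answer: 1/44 ≈ 0.022727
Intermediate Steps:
R(s) = 2*s
1/R(z) = 1/(2*22) = 1/44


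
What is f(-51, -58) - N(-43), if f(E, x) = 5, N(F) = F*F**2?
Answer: 79512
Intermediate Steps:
N(F) = F**3
f(-51, -58) - N(-43) = 5 - 1*(-43)**3 = 5 - 1*(-79507) = 5 + 79507 = 79512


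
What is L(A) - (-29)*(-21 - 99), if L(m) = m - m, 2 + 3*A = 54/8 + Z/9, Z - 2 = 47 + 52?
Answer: -3480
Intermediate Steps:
Z = 101 (Z = 2 + (47 + 52) = 2 + 99 = 101)
A = 575/108 (A = -⅔ + (54/8 + 101/9)/3 = -⅔ + (54*(⅛) + 101*(⅑))/3 = -⅔ + (27/4 + 101/9)/3 = -⅔ + (⅓)*(647/36) = -⅔ + 647/108 = 575/108 ≈ 5.3241)
L(m) = 0
L(A) - (-29)*(-21 - 99) = 0 - (-29)*(-21 - 99) = 0 - (-29)*(-120) = 0 - 1*3480 = 0 - 3480 = -3480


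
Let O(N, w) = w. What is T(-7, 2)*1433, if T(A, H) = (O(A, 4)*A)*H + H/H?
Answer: -78815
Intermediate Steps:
T(A, H) = 1 + 4*A*H (T(A, H) = (4*A)*H + H/H = 4*A*H + 1 = 1 + 4*A*H)
T(-7, 2)*1433 = (1 + 4*(-7)*2)*1433 = (1 - 56)*1433 = -55*1433 = -78815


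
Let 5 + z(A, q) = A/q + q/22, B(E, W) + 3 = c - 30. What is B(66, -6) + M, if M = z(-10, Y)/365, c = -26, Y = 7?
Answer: -3317331/56210 ≈ -59.017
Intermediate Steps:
B(E, W) = -59 (B(E, W) = -3 + (-26 - 30) = -3 - 56 = -59)
z(A, q) = -5 + q/22 + A/q (z(A, q) = -5 + (A/q + q/22) = -5 + (q/22 + A/q) = -5 + q/22 + A/q)
M = -941/56210 (M = (-5 + (1/22)*7 - 10/7)/365 = (-5 + 7/22 - 10*1/7)*(1/365) = (-5 + 7/22 - 10/7)*(1/365) = -941/154*1/365 = -941/56210 ≈ -0.016741)
B(66, -6) + M = -59 - 941/56210 = -3317331/56210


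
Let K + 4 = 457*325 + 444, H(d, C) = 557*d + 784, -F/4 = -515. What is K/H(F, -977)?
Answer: 148965/1148204 ≈ 0.12974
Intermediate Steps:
F = 2060 (F = -4*(-515) = 2060)
H(d, C) = 784 + 557*d
K = 148965 (K = -4 + (457*325 + 444) = -4 + (148525 + 444) = -4 + 148969 = 148965)
K/H(F, -977) = 148965/(784 + 557*2060) = 148965/(784 + 1147420) = 148965/1148204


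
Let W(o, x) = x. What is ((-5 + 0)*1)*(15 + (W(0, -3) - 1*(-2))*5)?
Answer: -50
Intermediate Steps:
((-5 + 0)*1)*(15 + (W(0, -3) - 1*(-2))*5) = ((-5 + 0)*1)*(15 + (-3 - 1*(-2))*5) = (-5*1)*(15 + (-3 + 2)*5) = -5*(15 - 1*5) = -5*(15 - 5) = -5*10 = -50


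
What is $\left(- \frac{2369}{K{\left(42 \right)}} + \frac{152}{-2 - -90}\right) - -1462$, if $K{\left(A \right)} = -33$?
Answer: $\frac{50672}{33} \approx 1535.5$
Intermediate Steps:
$\left(- \frac{2369}{K{\left(42 \right)}} + \frac{152}{-2 - -90}\right) - -1462 = \left(- \frac{2369}{-33} + \frac{152}{-2 - -90}\right) - -1462 = \left(\left(-2369\right) \left(- \frac{1}{33}\right) + \frac{152}{-2 + 90}\right) + 1462 = \left(\frac{2369}{33} + \frac{152}{88}\right) + 1462 = \left(\frac{2369}{33} + 152 \cdot \frac{1}{88}\right) + 1462 = \left(\frac{2369}{33} + \frac{19}{11}\right) + 1462 = \frac{2426}{33} + 1462 = \frac{50672}{33}$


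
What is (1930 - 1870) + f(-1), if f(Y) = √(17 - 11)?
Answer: 60 + √6 ≈ 62.449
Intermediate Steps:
f(Y) = √6
(1930 - 1870) + f(-1) = (1930 - 1870) + √6 = 60 + √6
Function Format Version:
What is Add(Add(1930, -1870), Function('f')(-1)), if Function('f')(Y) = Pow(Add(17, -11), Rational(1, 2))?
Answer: Add(60, Pow(6, Rational(1, 2))) ≈ 62.449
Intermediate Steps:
Function('f')(Y) = Pow(6, Rational(1, 2))
Add(Add(1930, -1870), Function('f')(-1)) = Add(Add(1930, -1870), Pow(6, Rational(1, 2))) = Add(60, Pow(6, Rational(1, 2)))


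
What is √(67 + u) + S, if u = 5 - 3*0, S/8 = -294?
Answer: -2352 + 6*√2 ≈ -2343.5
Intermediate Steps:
S = -2352 (S = 8*(-294) = -2352)
u = 5 (u = 5 + 0 = 5)
√(67 + u) + S = √(67 + 5) - 2352 = √72 - 2352 = 6*√2 - 2352 = -2352 + 6*√2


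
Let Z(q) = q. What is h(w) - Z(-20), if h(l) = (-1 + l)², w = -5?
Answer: 56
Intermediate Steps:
h(w) - Z(-20) = (-1 - 5)² - 1*(-20) = (-6)² + 20 = 36 + 20 = 56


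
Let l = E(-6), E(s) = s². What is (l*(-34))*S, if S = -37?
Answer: 45288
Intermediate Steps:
l = 36 (l = (-6)² = 36)
(l*(-34))*S = (36*(-34))*(-37) = -1224*(-37) = 45288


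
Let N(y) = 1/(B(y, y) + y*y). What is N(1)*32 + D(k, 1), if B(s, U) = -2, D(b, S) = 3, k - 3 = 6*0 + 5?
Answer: -29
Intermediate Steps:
k = 8 (k = 3 + (6*0 + 5) = 3 + (0 + 5) = 3 + 5 = 8)
N(y) = 1/(-2 + y**2) (N(y) = 1/(-2 + y*y) = 1/(-2 + y**2))
N(1)*32 + D(k, 1) = 32/(-2 + 1**2) + 3 = 32/(-2 + 1) + 3 = 32/(-1) + 3 = -1*32 + 3 = -32 + 3 = -29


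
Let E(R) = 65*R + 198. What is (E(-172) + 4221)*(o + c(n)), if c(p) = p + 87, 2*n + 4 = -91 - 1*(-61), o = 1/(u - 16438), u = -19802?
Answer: -17151298039/36240 ≈ -4.7327e+5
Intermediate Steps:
o = -1/36240 (o = 1/(-19802 - 16438) = 1/(-36240) = -1/36240 ≈ -2.7594e-5)
n = -17 (n = -2 + (-91 - 1*(-61))/2 = -2 + (-91 + 61)/2 = -2 + (½)*(-30) = -2 - 15 = -17)
c(p) = 87 + p
E(R) = 198 + 65*R
(E(-172) + 4221)*(o + c(n)) = ((198 + 65*(-172)) + 4221)*(-1/36240 + (87 - 17)) = ((198 - 11180) + 4221)*(-1/36240 + 70) = (-10982 + 4221)*(2536799/36240) = -6761*2536799/36240 = -17151298039/36240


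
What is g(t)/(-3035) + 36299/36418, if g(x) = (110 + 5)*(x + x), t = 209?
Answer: -328089159/22105726 ≈ -14.842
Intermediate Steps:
g(x) = 230*x (g(x) = 115*(2*x) = 230*x)
g(t)/(-3035) + 36299/36418 = (230*209)/(-3035) + 36299/36418 = 48070*(-1/3035) + 36299*(1/36418) = -9614/607 + 36299/36418 = -328089159/22105726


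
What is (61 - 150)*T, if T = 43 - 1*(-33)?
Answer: -6764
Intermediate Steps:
T = 76 (T = 43 + 33 = 76)
(61 - 150)*T = (61 - 150)*76 = -89*76 = -6764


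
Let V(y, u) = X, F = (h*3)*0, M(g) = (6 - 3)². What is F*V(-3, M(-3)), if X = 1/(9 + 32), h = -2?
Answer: 0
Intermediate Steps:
M(g) = 9 (M(g) = 3² = 9)
X = 1/41 ≈ 0.024390
F = 0 (F = -2*3*0 = -6*0 = 0)
V(y, u) = 1/41
F*V(-3, M(-3)) = 0*(1/41) = 0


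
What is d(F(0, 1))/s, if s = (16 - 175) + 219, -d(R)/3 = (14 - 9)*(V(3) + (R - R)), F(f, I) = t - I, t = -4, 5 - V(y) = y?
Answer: -½ ≈ -0.50000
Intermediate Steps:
V(y) = 5 - y
F(f, I) = -4 - I
d(R) = -30 (d(R) = -3*(14 - 9)*((5 - 1*3) + (R - R)) = -15*((5 - 3) + 0) = -15*(2 + 0) = -15*2 = -3*10 = -30)
s = 60 (s = -159 + 219 = 60)
d(F(0, 1))/s = -30/60 = -30*1/60 = -½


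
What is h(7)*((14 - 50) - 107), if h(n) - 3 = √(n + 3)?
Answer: -429 - 143*√10 ≈ -881.21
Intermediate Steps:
h(n) = 3 + √(3 + n) (h(n) = 3 + √(n + 3) = 3 + √(3 + n))
h(7)*((14 - 50) - 107) = (3 + √(3 + 7))*((14 - 50) - 107) = (3 + √10)*(-36 - 107) = (3 + √10)*(-143) = -429 - 143*√10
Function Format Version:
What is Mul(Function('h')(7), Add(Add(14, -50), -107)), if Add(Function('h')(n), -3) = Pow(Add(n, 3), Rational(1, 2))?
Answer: Add(-429, Mul(-143, Pow(10, Rational(1, 2)))) ≈ -881.21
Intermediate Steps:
Function('h')(n) = Add(3, Pow(Add(3, n), Rational(1, 2))) (Function('h')(n) = Add(3, Pow(Add(n, 3), Rational(1, 2))) = Add(3, Pow(Add(3, n), Rational(1, 2))))
Mul(Function('h')(7), Add(Add(14, -50), -107)) = Mul(Add(3, Pow(Add(3, 7), Rational(1, 2))), Add(Add(14, -50), -107)) = Mul(Add(3, Pow(10, Rational(1, 2))), Add(-36, -107)) = Mul(Add(3, Pow(10, Rational(1, 2))), -143) = Add(-429, Mul(-143, Pow(10, Rational(1, 2))))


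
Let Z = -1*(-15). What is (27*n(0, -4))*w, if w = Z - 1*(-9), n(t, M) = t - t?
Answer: 0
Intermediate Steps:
Z = 15
n(t, M) = 0
w = 24 (w = 15 - 1*(-9) = 15 + 9 = 24)
(27*n(0, -4))*w = (27*0)*24 = 0*24 = 0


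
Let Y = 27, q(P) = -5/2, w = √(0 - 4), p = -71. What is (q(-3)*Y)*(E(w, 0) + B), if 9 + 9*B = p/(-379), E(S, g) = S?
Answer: 25050/379 - 135*I ≈ 66.095 - 135.0*I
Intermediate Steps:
w = 2*I (w = √(-4) = 2*I ≈ 2.0*I)
q(P) = -5/2 (q(P) = -5*½ = -5/2)
B = -3340/3411 (B = -1 + (-71/(-379))/9 = -1 + (-71*(-1/379))/9 = -1 + (⅑)*(71/379) = -1 + 71/3411 = -3340/3411 ≈ -0.97919)
(q(-3)*Y)*(E(w, 0) + B) = (-5/2*27)*(2*I - 3340/3411) = -135*(-3340/3411 + 2*I)/2 = 25050/379 - 135*I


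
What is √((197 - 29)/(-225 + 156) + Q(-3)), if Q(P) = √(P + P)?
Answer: √(-1288 + 529*I*√6)/23 ≈ 0.71377 + 1.7159*I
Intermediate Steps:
Q(P) = √2*√P (Q(P) = √(2*P) = √2*√P)
√((197 - 29)/(-225 + 156) + Q(-3)) = √((197 - 29)/(-225 + 156) + √2*√(-3)) = √(168/(-69) + √2*(I*√3)) = √(168*(-1/69) + I*√6) = √(-56/23 + I*√6)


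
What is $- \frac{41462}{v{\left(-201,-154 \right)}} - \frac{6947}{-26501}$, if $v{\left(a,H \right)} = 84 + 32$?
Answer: $- \frac{548989305}{1537058} \approx -357.17$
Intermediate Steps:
$v{\left(a,H \right)} = 116$
$- \frac{41462}{v{\left(-201,-154 \right)}} - \frac{6947}{-26501} = - \frac{41462}{116} - \frac{6947}{-26501} = \left(-41462\right) \frac{1}{116} - - \frac{6947}{26501} = - \frac{20731}{58} + \frac{6947}{26501} = - \frac{548989305}{1537058}$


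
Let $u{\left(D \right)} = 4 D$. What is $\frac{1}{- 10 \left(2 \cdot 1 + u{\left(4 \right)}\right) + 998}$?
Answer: $\frac{1}{818} \approx 0.0012225$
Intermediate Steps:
$\frac{1}{- 10 \left(2 \cdot 1 + u{\left(4 \right)}\right) + 998} = \frac{1}{- 10 \left(2 \cdot 1 + 4 \cdot 4\right) + 998} = \frac{1}{- 10 \left(2 + 16\right) + 998} = \frac{1}{\left(-10\right) 18 + 998} = \frac{1}{-180 + 998} = \frac{1}{818}$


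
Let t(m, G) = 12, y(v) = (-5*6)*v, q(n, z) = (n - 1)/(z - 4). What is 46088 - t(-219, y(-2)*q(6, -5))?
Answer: 46076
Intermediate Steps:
q(n, z) = (-1 + n)/(-4 + z)
y(v) = -30*v
46088 - t(-219, y(-2)*q(6, -5)) = 46088 - 1*12 = 46088 - 12 = 46076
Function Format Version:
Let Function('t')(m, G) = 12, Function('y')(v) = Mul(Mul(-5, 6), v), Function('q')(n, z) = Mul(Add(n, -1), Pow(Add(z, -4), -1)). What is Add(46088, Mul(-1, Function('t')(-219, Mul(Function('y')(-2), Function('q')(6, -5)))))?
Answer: 46076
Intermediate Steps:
Function('q')(n, z) = Mul(Pow(Add(-4, z), -1), Add(-1, n)) (Function('q')(n, z) = Mul(Add(-1, n), Pow(Add(-4, z), -1)) = Mul(Pow(Add(-4, z), -1), Add(-1, n)))
Function('y')(v) = Mul(-30, v)
Add(46088, Mul(-1, Function('t')(-219, Mul(Function('y')(-2), Function('q')(6, -5))))) = Add(46088, Mul(-1, 12)) = Add(46088, -12) = 46076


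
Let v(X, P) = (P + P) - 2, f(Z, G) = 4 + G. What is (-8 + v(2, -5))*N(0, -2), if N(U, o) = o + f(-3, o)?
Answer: 0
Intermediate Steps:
N(U, o) = 4 + 2*o (N(U, o) = o + (4 + o) = 4 + 2*o)
v(X, P) = -2 + 2*P (v(X, P) = 2*P - 2 = -2 + 2*P)
(-8 + v(2, -5))*N(0, -2) = (-8 + (-2 + 2*(-5)))*(4 + 2*(-2)) = (-8 + (-2 - 10))*(4 - 4) = (-8 - 12)*0 = -20*0 = 0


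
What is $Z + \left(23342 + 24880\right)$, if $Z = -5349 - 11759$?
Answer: $31114$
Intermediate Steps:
$Z = -17108$ ($Z = -5349 - 11759 = -17108$)
$Z + \left(23342 + 24880\right) = -17108 + \left(23342 + 24880\right) = -17108 + 48222 = 31114$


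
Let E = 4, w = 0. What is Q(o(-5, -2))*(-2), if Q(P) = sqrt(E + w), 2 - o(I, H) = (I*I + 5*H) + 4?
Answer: -4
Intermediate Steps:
o(I, H) = -2 - I**2 - 5*H (o(I, H) = 2 - ((I*I + 5*H) + 4) = 2 - ((I**2 + 5*H) + 4) = 2 - (4 + I**2 + 5*H) = 2 + (-4 - I**2 - 5*H) = -2 - I**2 - 5*H)
Q(P) = 2 (Q(P) = sqrt(4 + 0) = sqrt(4) = 2)
Q(o(-5, -2))*(-2) = 2*(-2) = -4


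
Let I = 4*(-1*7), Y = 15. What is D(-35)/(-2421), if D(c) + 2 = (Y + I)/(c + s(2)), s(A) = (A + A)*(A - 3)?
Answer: 5/7263 ≈ 0.00068842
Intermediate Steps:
s(A) = 2*A*(-3 + A) (s(A) = (2*A)*(-3 + A) = 2*A*(-3 + A))
I = -28 (I = 4*(-7) = -28)
D(c) = -2 - 13/(-4 + c) (D(c) = -2 + (15 - 28)/(c + 2*2*(-3 + 2)) = -2 - 13/(c + 2*2*(-1)) = -2 - 13/(c - 4) = -2 - 13/(-4 + c))
D(-35)/(-2421) = ((-5 - 2*(-35))/(-4 - 35))/(-2421) = ((-5 + 70)/(-39))*(-1/2421) = -1/39*65*(-1/2421) = -5/3*(-1/2421) = 5/7263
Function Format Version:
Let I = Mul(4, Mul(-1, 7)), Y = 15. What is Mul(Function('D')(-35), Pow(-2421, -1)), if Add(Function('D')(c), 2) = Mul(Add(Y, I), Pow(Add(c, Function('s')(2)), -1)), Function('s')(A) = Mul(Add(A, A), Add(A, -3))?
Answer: Rational(5, 7263) ≈ 0.00068842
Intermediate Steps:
Function('s')(A) = Mul(2, A, Add(-3, A)) (Function('s')(A) = Mul(Mul(2, A), Add(-3, A)) = Mul(2, A, Add(-3, A)))
I = -28 (I = Mul(4, -7) = -28)
Function('D')(c) = Add(-2, Mul(-13, Pow(Add(-4, c), -1))) (Function('D')(c) = Add(-2, Mul(Add(15, -28), Pow(Add(c, Mul(2, 2, Add(-3, 2))), -1))) = Add(-2, Mul(-13, Pow(Add(c, Mul(2, 2, -1)), -1))) = Add(-2, Mul(-13, Pow(Add(c, -4), -1))) = Add(-2, Mul(-13, Pow(Add(-4, c), -1))))
Mul(Function('D')(-35), Pow(-2421, -1)) = Mul(Mul(Pow(Add(-4, -35), -1), Add(-5, Mul(-2, -35))), Pow(-2421, -1)) = Mul(Mul(Pow(-39, -1), Add(-5, 70)), Rational(-1, 2421)) = Mul(Mul(Rational(-1, 39), 65), Rational(-1, 2421)) = Mul(Rational(-5, 3), Rational(-1, 2421)) = Rational(5, 7263)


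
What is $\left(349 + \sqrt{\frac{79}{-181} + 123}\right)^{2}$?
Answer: $\frac{22068165}{181} + \frac{1396 \sqrt{1003826}}{181} \approx 1.2965 \cdot 10^{5}$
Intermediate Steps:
$\left(349 + \sqrt{\frac{79}{-181} + 123}\right)^{2} = \left(349 + \sqrt{79 \left(- \frac{1}{181}\right) + 123}\right)^{2} = \left(349 + \sqrt{- \frac{79}{181} + 123}\right)^{2} = \left(349 + \sqrt{\frac{22184}{181}}\right)^{2} = \left(349 + \frac{2 \sqrt{1003826}}{181}\right)^{2}$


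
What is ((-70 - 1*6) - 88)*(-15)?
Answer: 2460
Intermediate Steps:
((-70 - 1*6) - 88)*(-15) = ((-70 - 6) - 88)*(-15) = (-76 - 88)*(-15) = -164*(-15) = 2460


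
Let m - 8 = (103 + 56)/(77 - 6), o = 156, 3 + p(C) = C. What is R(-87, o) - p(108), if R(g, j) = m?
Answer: -6728/71 ≈ -94.760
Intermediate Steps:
p(C) = -3 + C
m = 727/71 (m = 8 + (103 + 56)/(77 - 6) = 8 + 159/71 = 727/71 ≈ 10.239)
R(g, j) = 727/71
R(-87, o) - p(108) = 727/71 - (-3 + 108) = 727/71 - 1*105 = 727/71 - 105 = -6728/71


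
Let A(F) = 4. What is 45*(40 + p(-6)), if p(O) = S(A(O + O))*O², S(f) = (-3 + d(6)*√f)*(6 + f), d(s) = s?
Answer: 147600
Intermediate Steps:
S(f) = (-3 + 6*√f)*(6 + f)
p(O) = 90*O² (p(O) = (-18 - 3*4 + 6*4^(3/2) + 36*√4)*O² = (-18 - 12 + 6*8 + 36*2)*O² = (-18 - 12 + 48 + 72)*O² = 90*O²)
45*(40 + p(-6)) = 45*(40 + 90*(-6)²) = 45*(40 + 90*36) = 45*(40 + 3240) = 45*3280 = 147600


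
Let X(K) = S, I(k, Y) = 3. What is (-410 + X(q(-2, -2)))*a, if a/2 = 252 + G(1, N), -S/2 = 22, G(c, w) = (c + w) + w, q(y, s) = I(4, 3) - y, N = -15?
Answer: -202484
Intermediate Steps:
q(y, s) = 3 - y
G(c, w) = c + 2*w
S = -44 (S = -2*22 = -44)
a = 446 (a = 2*(252 + (1 + 2*(-15))) = 2*(252 + (1 - 30)) = 2*(252 - 29) = 2*223 = 446)
X(K) = -44
(-410 + X(q(-2, -2)))*a = (-410 - 44)*446 = -454*446 = -202484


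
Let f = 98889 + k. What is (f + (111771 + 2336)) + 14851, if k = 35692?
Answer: 263539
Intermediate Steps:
f = 134581 (f = 98889 + 35692 = 134581)
(f + (111771 + 2336)) + 14851 = (134581 + (111771 + 2336)) + 14851 = (134581 + 114107) + 14851 = 248688 + 14851 = 263539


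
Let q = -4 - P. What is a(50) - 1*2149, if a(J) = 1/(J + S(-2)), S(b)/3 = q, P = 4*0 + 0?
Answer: -81661/38 ≈ -2149.0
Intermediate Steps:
P = 0 (P = 0 + 0 = 0)
q = -4 (q = -4 - 1*0 = -4 + 0 = -4)
S(b) = -12 (S(b) = 3*(-4) = -12)
a(J) = 1/(-12 + J) (a(J) = 1/(J - 12) = 1/(-12 + J))
a(50) - 1*2149 = 1/(-12 + 50) - 1*2149 = 1/38 - 2149 = -81661/38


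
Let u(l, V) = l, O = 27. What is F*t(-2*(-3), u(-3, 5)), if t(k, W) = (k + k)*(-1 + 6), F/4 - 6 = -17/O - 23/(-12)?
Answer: 15740/9 ≈ 1748.9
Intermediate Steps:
F = 787/27 (F = 24 + 4*(-17/27 - 23/(-12)) = 24 + 4*(-17*1/27 - 23*(-1/12)) = 24 + 4*(-17/27 + 23/12) = 24 + 4*(139/108) = 24 + 139/27 = 787/27 ≈ 29.148)
t(k, W) = 10*k (t(k, W) = (2*k)*5 = 10*k)
F*t(-2*(-3), u(-3, 5)) = 787*(10*(-2*(-3)))/27 = 787*(10*6)/27 = (787/27)*60 = 15740/9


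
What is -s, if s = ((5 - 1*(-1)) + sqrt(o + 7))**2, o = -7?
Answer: -36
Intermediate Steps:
s = 36 (s = ((5 - 1*(-1)) + sqrt(-7 + 7))**2 = ((5 + 1) + sqrt(0))**2 = (6 + 0)**2 = 6**2 = 36)
-s = -1*36 = -36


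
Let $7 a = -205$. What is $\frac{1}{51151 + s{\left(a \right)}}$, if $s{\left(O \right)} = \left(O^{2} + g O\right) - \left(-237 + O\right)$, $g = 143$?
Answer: $\frac{49}{2356267} \approx 2.0796 \cdot 10^{-5}$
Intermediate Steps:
$a = - \frac{205}{7}$ ($a = \frac{1}{7} \left(-205\right) = - \frac{205}{7} \approx -29.286$)
$s{\left(O \right)} = 237 + O^{2} + 142 O$ ($s{\left(O \right)} = \left(O^{2} + 143 O\right) - \left(-237 + O\right) = 237 + O^{2} + 142 O$)
$\frac{1}{51151 + s{\left(a \right)}} = \frac{1}{51151 + \left(237 + \left(- \frac{205}{7}\right)^{2} + 142 \left(- \frac{205}{7}\right)\right)} = \frac{1}{51151 + \left(237 + \frac{42025}{49} - \frac{29110}{7}\right)} = \frac{1}{51151 - \frac{150132}{49}} = \frac{1}{\frac{2356267}{49}} = \frac{49}{2356267}$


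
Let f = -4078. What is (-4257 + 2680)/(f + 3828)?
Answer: 1577/250 ≈ 6.3080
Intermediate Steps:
(-4257 + 2680)/(f + 3828) = (-4257 + 2680)/(-4078 + 3828) = -1577/(-250) = -1577*(-1/250) = 1577/250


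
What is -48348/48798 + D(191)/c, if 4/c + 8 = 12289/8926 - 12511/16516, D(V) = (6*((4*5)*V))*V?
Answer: -807085286680674619/99915135794 ≈ -8.0777e+6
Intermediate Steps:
D(V) = 120*V² (D(V) = (6*(20*V))*V = (120*V)*V = 120*V²)
c = -294843632/544041295 (c = 4/(-8 + (12289/8926 - 12511/16516)) = 4/(-8 + 45645969/73710908) = 4/(-544041295/73710908) = 4*(-73710908/544041295) = -294843632/544041295 ≈ -0.54195)
-48348/48798 + D(191)/c = -48348/48798 + (120*191²)/(-294843632/544041295) = -48348*1/48798 + (120*36481)*(-544041295/294843632) = -2686/2711 + 4377720*(-544041295/294843632) = -2686/2711 - 297707557243425/36855454 = -807085286680674619/99915135794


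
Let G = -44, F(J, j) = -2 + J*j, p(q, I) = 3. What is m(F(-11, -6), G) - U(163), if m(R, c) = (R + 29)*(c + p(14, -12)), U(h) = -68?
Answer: -3745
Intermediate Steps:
m(R, c) = (3 + c)*(29 + R) (m(R, c) = (R + 29)*(c + 3) = (29 + R)*(3 + c) = (3 + c)*(29 + R))
m(F(-11, -6), G) - U(163) = (87 + 3*(-2 - 11*(-6)) + 29*(-44) + (-2 - 11*(-6))*(-44)) - 1*(-68) = (87 + 3*(-2 + 66) - 1276 + (-2 + 66)*(-44)) + 68 = (87 + 3*64 - 1276 + 64*(-44)) + 68 = (87 + 192 - 1276 - 2816) + 68 = -3813 + 68 = -3745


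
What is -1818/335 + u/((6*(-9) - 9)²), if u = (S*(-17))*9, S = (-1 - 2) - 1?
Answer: -778958/147735 ≈ -5.2727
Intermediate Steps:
S = -4 (S = -3 - 1 = -4)
u = 612 (u = -4*(-17)*9 = 68*9 = 612)
-1818/335 + u/((6*(-9) - 9)²) = -1818/335 + 612/((6*(-9) - 9)²) = -1818*1/335 + 612/((-54 - 9)²) = -1818/335 + 612/((-63)²) = -1818/335 + 612/3969 = -1818/335 + 612*(1/3969) = -1818/335 + 68/441 = -778958/147735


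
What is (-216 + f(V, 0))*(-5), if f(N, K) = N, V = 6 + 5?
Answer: 1025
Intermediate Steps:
V = 11
(-216 + f(V, 0))*(-5) = (-216 + 11)*(-5) = -205*(-5) = 1025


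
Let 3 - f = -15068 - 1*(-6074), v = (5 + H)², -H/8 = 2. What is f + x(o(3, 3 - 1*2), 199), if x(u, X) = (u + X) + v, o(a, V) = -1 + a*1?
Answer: 9319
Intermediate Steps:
H = -16 (H = -8*2 = -16)
o(a, V) = -1 + a
v = 121 (v = (5 - 16)² = (-11)² = 121)
x(u, X) = 121 + X + u (x(u, X) = (u + X) + 121 = (X + u) + 121 = 121 + X + u)
f = 8997 (f = 3 - (-15068 - 1*(-6074)) = 3 - (-15068 + 6074) = 3 - 1*(-8994) = 3 + 8994 = 8997)
f + x(o(3, 3 - 1*2), 199) = 8997 + (121 + 199 + (-1 + 3)) = 8997 + (121 + 199 + 2) = 8997 + 322 = 9319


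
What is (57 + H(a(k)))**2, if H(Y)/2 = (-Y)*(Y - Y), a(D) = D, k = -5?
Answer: 3249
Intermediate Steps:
H(Y) = 0 (H(Y) = 2*((-Y)*(Y - Y)) = 2*(-Y*0) = 2*0 = 0)
(57 + H(a(k)))**2 = (57 + 0)**2 = 57**2 = 3249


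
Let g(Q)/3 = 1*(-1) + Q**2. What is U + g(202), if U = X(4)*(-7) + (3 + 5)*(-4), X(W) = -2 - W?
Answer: 122419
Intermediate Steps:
U = 10 (U = (-2 - 1*4)*(-7) + (3 + 5)*(-4) = (-2 - 4)*(-7) + 8*(-4) = -6*(-7) - 32 = 42 - 32 = 10)
g(Q) = -3 + 3*Q**2 (g(Q) = 3*(1*(-1) + Q**2) = 3*(-1 + Q**2) = -3 + 3*Q**2)
U + g(202) = 10 + (-3 + 3*202**2) = 10 + (-3 + 3*40804) = 10 + (-3 + 122412) = 10 + 122409 = 122419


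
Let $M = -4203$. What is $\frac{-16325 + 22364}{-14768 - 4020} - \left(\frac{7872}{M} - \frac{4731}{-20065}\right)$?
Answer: $\frac{1035628427}{787109820} \approx 1.3157$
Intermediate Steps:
$\frac{-16325 + 22364}{-14768 - 4020} - \left(\frac{7872}{M} - \frac{4731}{-20065}\right) = \frac{-16325 + 22364}{-14768 - 4020} - \left(\frac{7872}{-4203} - \frac{4731}{-20065}\right) = \frac{6039}{-18788} - \left(7872 \left(- \frac{1}{4203}\right) - - \frac{4731}{20065}\right) = 6039 \left(- \frac{1}{18788}\right) - \left(- \frac{2624}{1401} + \frac{4731}{20065}\right) = - \frac{9}{28} - - \frac{46022429}{28111065} = - \frac{9}{28} + \frac{46022429}{28111065} = \frac{1035628427}{787109820}$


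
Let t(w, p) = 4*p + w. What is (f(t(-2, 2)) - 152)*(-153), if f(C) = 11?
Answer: 21573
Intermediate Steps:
t(w, p) = w + 4*p
(f(t(-2, 2)) - 152)*(-153) = (11 - 152)*(-153) = -141*(-153) = 21573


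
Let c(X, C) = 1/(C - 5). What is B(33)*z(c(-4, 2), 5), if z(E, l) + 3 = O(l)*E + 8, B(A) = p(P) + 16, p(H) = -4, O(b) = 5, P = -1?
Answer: 40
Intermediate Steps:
B(A) = 12 (B(A) = -4 + 16 = 12)
c(X, C) = 1/(-5 + C)
z(E, l) = 5 + 5*E (z(E, l) = -3 + (5*E + 8) = -3 + (8 + 5*E) = 5 + 5*E)
B(33)*z(c(-4, 2), 5) = 12*(5 + 5/(-5 + 2)) = 12*(5 + 5/(-3)) = 12*(5 + 5*(-⅓)) = 12*(5 - 5/3) = 12*(10/3) = 40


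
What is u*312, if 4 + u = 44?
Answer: 12480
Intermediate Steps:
u = 40 (u = -4 + 44 = 40)
u*312 = 40*312 = 12480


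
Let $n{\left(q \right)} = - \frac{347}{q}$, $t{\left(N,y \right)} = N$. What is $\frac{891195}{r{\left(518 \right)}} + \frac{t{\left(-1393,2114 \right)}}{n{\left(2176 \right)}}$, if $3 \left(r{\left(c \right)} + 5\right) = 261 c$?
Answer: $\frac{136896705913}{15636167} \approx 8755.1$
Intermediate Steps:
$r{\left(c \right)} = -5 + 87 c$ ($r{\left(c \right)} = -5 + \frac{261 c}{3} = -5 + 87 c$)
$\frac{891195}{r{\left(518 \right)}} + \frac{t{\left(-1393,2114 \right)}}{n{\left(2176 \right)}} = \frac{891195}{-5 + 87 \cdot 518} - \frac{1393}{\left(-347\right) \frac{1}{2176}} = \frac{891195}{-5 + 45066} - \frac{1393}{\left(-347\right) \frac{1}{2176}} = \frac{891195}{45061} - \frac{1393}{- \frac{347}{2176}} = 891195 \cdot \frac{1}{45061} - - \frac{3031168}{347} = \frac{891195}{45061} + \frac{3031168}{347} = \frac{136896705913}{15636167}$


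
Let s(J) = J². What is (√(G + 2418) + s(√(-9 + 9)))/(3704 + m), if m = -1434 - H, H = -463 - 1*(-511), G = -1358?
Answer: √265/1111 ≈ 0.014652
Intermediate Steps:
H = 48 (H = -463 + 511 = 48)
m = -1482 (m = -1434 - 1*48 = -1434 - 48 = -1482)
(√(G + 2418) + s(√(-9 + 9)))/(3704 + m) = (√(-1358 + 2418) + (√(-9 + 9))²)/(3704 - 1482) = (√1060 + (√0)²)/2222 = (2*√265 + 0²)*(1/2222) = (2*√265 + 0)*(1/2222) = (2*√265)*(1/2222) = √265/1111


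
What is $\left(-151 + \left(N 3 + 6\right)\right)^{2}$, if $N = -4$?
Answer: $24649$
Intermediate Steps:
$\left(-151 + \left(N 3 + 6\right)\right)^{2} = \left(-151 + \left(\left(-4\right) 3 + 6\right)\right)^{2} = \left(-151 + \left(-12 + 6\right)\right)^{2} = \left(-151 - 6\right)^{2} = \left(-157\right)^{2} = 24649$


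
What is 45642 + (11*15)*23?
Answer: 49437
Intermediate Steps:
45642 + (11*15)*23 = 45642 + 165*23 = 45642 + 3795 = 49437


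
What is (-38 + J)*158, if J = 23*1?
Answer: -2370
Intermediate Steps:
J = 23
(-38 + J)*158 = (-38 + 23)*158 = -15*158 = -2370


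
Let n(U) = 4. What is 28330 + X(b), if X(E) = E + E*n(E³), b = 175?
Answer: 29205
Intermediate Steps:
X(E) = 5*E (X(E) = E + E*4 = E + 4*E = 5*E)
28330 + X(b) = 28330 + 5*175 = 28330 + 875 = 29205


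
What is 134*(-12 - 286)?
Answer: -39932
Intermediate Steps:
134*(-12 - 286) = 134*(-298) = -39932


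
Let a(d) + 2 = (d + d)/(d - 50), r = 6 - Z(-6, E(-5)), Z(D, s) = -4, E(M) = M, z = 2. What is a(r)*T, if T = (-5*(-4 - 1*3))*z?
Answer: -175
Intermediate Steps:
r = 10 (r = 6 - 1*(-4) = 6 + 4 = 10)
T = 70 (T = -5*(-4 - 1*3)*2 = -5*(-4 - 3)*2 = -5*(-7)*2 = 35*2 = 70)
a(d) = -2 + 2*d/(-50 + d) (a(d) = -2 + (d + d)/(d - 50) = -2 + (2*d)/(-50 + d) = -2 + 2*d/(-50 + d))
a(r)*T = (100/(-50 + 10))*70 = (100/(-40))*70 = (100*(-1/40))*70 = -5/2*70 = -175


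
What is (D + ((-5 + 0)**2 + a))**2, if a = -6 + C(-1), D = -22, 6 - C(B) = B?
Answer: 16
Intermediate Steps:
C(B) = 6 - B
a = 1 (a = -6 + (6 - 1*(-1)) = -6 + (6 + 1) = -6 + 7 = 1)
(D + ((-5 + 0)**2 + a))**2 = (-22 + ((-5 + 0)**2 + 1))**2 = (-22 + ((-5)**2 + 1))**2 = (-22 + (25 + 1))**2 = (-22 + 26)**2 = 4**2 = 16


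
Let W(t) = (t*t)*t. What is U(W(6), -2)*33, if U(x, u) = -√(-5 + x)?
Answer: -33*√211 ≈ -479.35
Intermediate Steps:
W(t) = t³ (W(t) = t²*t = t³)
U(W(6), -2)*33 = -√(-5 + 6³)*33 = -√(-5 + 216)*33 = -√211*33 = -33*√211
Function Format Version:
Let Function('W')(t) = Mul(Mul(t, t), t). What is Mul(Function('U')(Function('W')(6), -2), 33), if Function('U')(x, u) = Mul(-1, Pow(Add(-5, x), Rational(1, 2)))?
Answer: Mul(-33, Pow(211, Rational(1, 2))) ≈ -479.35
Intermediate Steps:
Function('W')(t) = Pow(t, 3) (Function('W')(t) = Mul(Pow(t, 2), t) = Pow(t, 3))
Mul(Function('U')(Function('W')(6), -2), 33) = Mul(Mul(-1, Pow(Add(-5, Pow(6, 3)), Rational(1, 2))), 33) = Mul(Mul(-1, Pow(Add(-5, 216), Rational(1, 2))), 33) = Mul(Mul(-1, Pow(211, Rational(1, 2))), 33) = Mul(-33, Pow(211, Rational(1, 2)))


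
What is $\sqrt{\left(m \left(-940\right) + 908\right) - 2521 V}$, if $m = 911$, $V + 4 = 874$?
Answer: $i \sqrt{3048702} \approx 1746.1 i$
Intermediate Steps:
$V = 870$ ($V = -4 + 874 = 870$)
$\sqrt{\left(m \left(-940\right) + 908\right) - 2521 V} = \sqrt{\left(911 \left(-940\right) + 908\right) - 2193270} = \sqrt{\left(-856340 + 908\right) - 2193270} = \sqrt{-855432 - 2193270} = \sqrt{-3048702} = i \sqrt{3048702}$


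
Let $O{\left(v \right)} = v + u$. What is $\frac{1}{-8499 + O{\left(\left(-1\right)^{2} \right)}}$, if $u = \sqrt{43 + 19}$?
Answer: $- \frac{4249}{36107971} - \frac{\sqrt{62}}{72215942} \approx -0.00011778$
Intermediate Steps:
$u = \sqrt{62} \approx 7.874$
$O{\left(v \right)} = v + \sqrt{62}$
$\frac{1}{-8499 + O{\left(\left(-1\right)^{2} \right)}} = \frac{1}{-8499 + \left(\left(-1\right)^{2} + \sqrt{62}\right)} = \frac{1}{-8499 + \left(1 + \sqrt{62}\right)} = \frac{1}{-8498 + \sqrt{62}}$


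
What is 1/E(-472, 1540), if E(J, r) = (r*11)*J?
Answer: -1/7995680 ≈ -1.2507e-7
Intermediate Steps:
E(J, r) = 11*J*r (E(J, r) = (11*r)*J = 11*J*r)
1/E(-472, 1540) = 1/(11*(-472)*1540) = 1/(-7995680) = -1/7995680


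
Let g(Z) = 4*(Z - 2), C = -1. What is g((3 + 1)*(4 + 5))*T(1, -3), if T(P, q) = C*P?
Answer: -136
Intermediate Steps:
T(P, q) = -P
g(Z) = -8 + 4*Z (g(Z) = 4*(-2 + Z) = -8 + 4*Z)
g((3 + 1)*(4 + 5))*T(1, -3) = (-8 + 4*((3 + 1)*(4 + 5)))*(-1*1) = (-8 + 4*(4*9))*(-1) = (-8 + 4*36)*(-1) = (-8 + 144)*(-1) = 136*(-1) = -136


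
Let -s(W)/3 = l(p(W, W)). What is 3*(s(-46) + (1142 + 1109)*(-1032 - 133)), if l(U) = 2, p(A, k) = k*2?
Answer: -7867263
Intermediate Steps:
p(A, k) = 2*k
s(W) = -6 (s(W) = -3*2 = -6)
3*(s(-46) + (1142 + 1109)*(-1032 - 133)) = 3*(-6 + (1142 + 1109)*(-1032 - 133)) = 3*(-6 + 2251*(-1165)) = 3*(-6 - 2622415) = 3*(-2622421) = -7867263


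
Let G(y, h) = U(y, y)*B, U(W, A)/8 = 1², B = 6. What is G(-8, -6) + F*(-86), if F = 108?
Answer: -9240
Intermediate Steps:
U(W, A) = 8 (U(W, A) = 8*1² = 8*1 = 8)
G(y, h) = 48 (G(y, h) = 8*6 = 48)
G(-8, -6) + F*(-86) = 48 + 108*(-86) = 48 - 9288 = -9240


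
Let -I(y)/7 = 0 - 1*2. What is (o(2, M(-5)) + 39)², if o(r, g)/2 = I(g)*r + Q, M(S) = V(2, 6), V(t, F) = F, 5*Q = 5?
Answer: 9409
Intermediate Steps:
Q = 1 (Q = (⅕)*5 = 1)
I(y) = 14 (I(y) = -7*(0 - 1*2) = -7*(0 - 2) = -7*(-2) = 14)
M(S) = 6
o(r, g) = 2 + 28*r (o(r, g) = 2*(14*r + 1) = 2*(1 + 14*r) = 2 + 28*r)
(o(2, M(-5)) + 39)² = ((2 + 28*2) + 39)² = ((2 + 56) + 39)² = (58 + 39)² = 97² = 9409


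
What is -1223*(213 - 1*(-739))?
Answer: -1164296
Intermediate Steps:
-1223*(213 - 1*(-739)) = -1223*(213 + 739) = -1223*952 = -1164296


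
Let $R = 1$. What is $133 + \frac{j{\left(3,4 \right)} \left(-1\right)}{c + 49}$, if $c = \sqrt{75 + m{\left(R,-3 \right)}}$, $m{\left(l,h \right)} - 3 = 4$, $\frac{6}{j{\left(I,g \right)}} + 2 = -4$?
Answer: $\frac{308476}{2319} - \frac{\sqrt{82}}{2319} \approx 133.02$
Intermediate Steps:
$j{\left(I,g \right)} = -1$ ($j{\left(I,g \right)} = \frac{6}{-2 - 4} = \frac{6}{-6} = 6 \left(- \frac{1}{6}\right) = -1$)
$m{\left(l,h \right)} = 7$ ($m{\left(l,h \right)} = 3 + 4 = 7$)
$c = \sqrt{82}$ ($c = \sqrt{75 + 7} = \sqrt{82} \approx 9.0554$)
$133 + \frac{j{\left(3,4 \right)} \left(-1\right)}{c + 49} = 133 + \frac{\left(-1\right) \left(-1\right)}{\sqrt{82} + 49} = 133 + \frac{1}{49 + \sqrt{82}} \cdot 1 = 133 + \frac{1}{49 + \sqrt{82}}$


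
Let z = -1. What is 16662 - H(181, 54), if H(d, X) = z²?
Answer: 16661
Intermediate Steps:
H(d, X) = 1 (H(d, X) = (-1)² = 1)
16662 - H(181, 54) = 16662 - 1*1 = 16662 - 1 = 16661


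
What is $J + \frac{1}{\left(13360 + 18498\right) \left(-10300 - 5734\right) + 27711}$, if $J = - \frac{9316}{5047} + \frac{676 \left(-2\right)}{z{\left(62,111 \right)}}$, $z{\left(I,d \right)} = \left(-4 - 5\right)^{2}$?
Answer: $- \frac{3870788577551347}{208811854341027} \approx -18.537$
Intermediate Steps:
$z{\left(I,d \right)} = 81$ ($z{\left(I,d \right)} = \left(-9\right)^{2} = 81$)
$J = - \frac{7578140}{408807}$ ($J = - \frac{9316}{5047} + \frac{676 \left(-2\right)}{81} = \left(-9316\right) \frac{1}{5047} - \frac{1352}{81} = - \frac{9316}{5047} - \frac{1352}{81} = - \frac{7578140}{408807} \approx -18.537$)
$J + \frac{1}{\left(13360 + 18498\right) \left(-10300 - 5734\right) + 27711} = - \frac{7578140}{408807} + \frac{1}{\left(13360 + 18498\right) \left(-10300 - 5734\right) + 27711} = - \frac{7578140}{408807} + \frac{1}{31858 \left(-16034\right) + 27711} = - \frac{7578140}{408807} + \frac{1}{-510811172 + 27711} = - \frac{7578140}{408807} + \frac{1}{-510783461} = - \frac{7578140}{408807} - \frac{1}{510783461} = - \frac{3870788577551347}{208811854341027}$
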